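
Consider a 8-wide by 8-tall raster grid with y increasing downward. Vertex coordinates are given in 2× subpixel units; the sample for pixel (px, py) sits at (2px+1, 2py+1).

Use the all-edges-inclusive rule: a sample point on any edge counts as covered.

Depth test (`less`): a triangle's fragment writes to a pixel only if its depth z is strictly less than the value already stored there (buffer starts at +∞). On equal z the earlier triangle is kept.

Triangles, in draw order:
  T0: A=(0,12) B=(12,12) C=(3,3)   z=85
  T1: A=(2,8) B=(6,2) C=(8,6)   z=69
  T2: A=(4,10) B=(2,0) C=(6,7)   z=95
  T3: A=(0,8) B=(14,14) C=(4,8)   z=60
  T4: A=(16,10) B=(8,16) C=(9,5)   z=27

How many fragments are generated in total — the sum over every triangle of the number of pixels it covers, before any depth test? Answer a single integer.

T0:
  2·area = 108  (B↔C swapped to make it positive)
  edge (0, 12)→(3, 3): d=(3,-9) inclusive
  edge (3, 3)→(12, 12): d=(9,9) inclusive
  edge (12, 12)→(0, 12): d=(-12,0) inclusive
    (0,0)@(1, 1): e=[-24,0,132] → ·  [on edge]
    (1,1)@(3, 3): e=[0,0,108] → #  [on edge]
    (2,1)@(5, 3): e=[18,-18,108] → ·
    (1,2)@(3, 5): e=[6,18,84] → #
    (2,2)@(5, 5): e=[24,0,84] → #  [on edge]
    (3,2)@(7, 5): e=[42,-18,84] → ·
    (1,3)@(3, 7): e=[12,36,60] → #
    (3,3)@(7, 7): e=[48,0,60] → #  [on edge]
    (4,3)@(9, 7): e=[66,-18,60] → ·
    (0,4)@(1, 9): e=[0,72,36] → #  [on edge]
    (4,4)@(9, 9): e=[72,0,36] → #  [on edge]
    (5,4)@(11, 9): e=[90,-18,36] → ·
    (5,5)@(11, 11): e=[96,0,12] → #  [on edge]
    (6,6)@(13, 13): e=[120,0,-12] → ·  [on edge]
    (7,7)@(15, 15): e=[144,0,-36] → ·  [on edge]
  covered (17 px):
    · · · · · · · ·
    · # · · · · · ·
    · # # · · · · ·
    · # # # · · · ·
    # # # # # · · ·
    # # # # # # · ·
    · · · · · · · ·
    · · · · · · · ·
T1:
  2·area = 28
  edge (2, 8)→(6, 2): d=(4,-6) inclusive
  edge (6, 2)→(8, 6): d=(2,4) inclusive
  edge (8, 6)→(2, 8): d=(-6,2) inclusive
    (2,2)@(5, 5): e=[6,10,12] → #
    (3,2)@(7, 5): e=[18,2,8] → #
    (4,2)@(9, 5): e=[30,-6,4] → ·
    (5,2)@(11, 5): e=[42,-14,0] → ·  [on edge]
    (1,3)@(3, 7): e=[2,22,4] → #
    (2,3)@(5, 7): e=[14,14,0] → #  [on edge]
    (3,3)@(7, 7): e=[26,6,-4] → ·
    (1,4)@(3, 9): e=[10,26,-8] → ·
    (2,4)@(5, 9): e=[22,18,-12] → ·
  covered (4 px):
    · · · · · · · ·
    · · · · · · · ·
    · · # # · · · ·
    · # # · · · · ·
    · · · · · · · ·
    · · · · · · · ·
    · · · · · · · ·
    · · · · · · · ·
T2:
  2·area = 26
  edge (4, 10)→(2, 0): d=(-2,-10) inclusive
  edge (2, 0)→(6, 7): d=(4,7) inclusive
  edge (6, 7)→(4, 10): d=(-2,3) inclusive
    (1,1)@(3, 3): e=[4,5,17] → #
    (2,1)@(5, 3): e=[24,-9,11] → ·
    (1,2)@(3, 5): e=[0,13,13] → #  [on edge]
    (2,2)@(5, 5): e=[20,-1,7] → ·
    (1,3)@(3, 7): e=[-4,21,9] → ·
    (2,3)@(5, 7): e=[16,7,3] → #
    (3,3)@(7, 7): e=[36,-7,-3] → ·
    (2,4)@(5, 9): e=[12,15,-1] → ·
    (2,7)@(5, 15): e=[0,39,-13] → ·  [on edge]
  covered (3 px):
    · · · · · · · ·
    · # · · · · · ·
    · # · · · · · ·
    · · # · · · · ·
    · · · · · · · ·
    · · · · · · · ·
    · · · · · · · ·
    · · · · · · · ·
T3:
  2·area = 24  (B↔C swapped to make it positive)
  edge (0, 8)→(4, 8): d=(4,0) inclusive
  edge (4, 8)→(14, 14): d=(10,6) inclusive
  edge (14, 14)→(0, 8): d=(-14,-6) inclusive
    (1,4)@(3, 9): e=[4,16,4] → #
    (2,4)@(5, 9): e=[4,4,16] → #
    (3,4)@(7, 9): e=[4,-8,28] → ·
    (1,5)@(3, 11): e=[12,36,-24] → ·
    (2,5)@(5, 11): e=[12,24,-12] → ·
    (3,5)@(7, 11): e=[12,12,0] → #  [on edge]
    (4,5)@(9, 11): e=[12,0,12] → #  [on edge]
    (5,5)@(11, 11): e=[12,-12,24] → ·
    (3,6)@(7, 13): e=[20,32,-28] → ·
    (4,6)@(9, 13): e=[20,20,-16] → ·
  covered (4 px):
    · · · · · · · ·
    · · · · · · · ·
    · · · · · · · ·
    · · · · · · · ·
    · # # · · · · ·
    · · · # # · · ·
    · · · · · · · ·
    · · · · · · · ·
T4:
  2·area = 82
  edge (16, 10)→(8, 16): d=(-8,6) inclusive
  edge (8, 16)→(9, 5): d=(1,-11) inclusive
  edge (9, 5)→(16, 10): d=(7,5) inclusive
    (4,2)@(9, 5): e=[82,0,0] → #  [on edge]
    (5,2)@(11, 5): e=[70,22,-10] → ·
    (4,3)@(9, 7): e=[66,2,14] → #
    (5,3)@(11, 7): e=[54,24,4] → #
    (6,3)@(13, 7): e=[42,46,-6] → ·
    (4,4)@(9, 9): e=[50,4,28] → #
    (6,4)@(13, 9): e=[26,48,8] → #
    (7,4)@(15, 9): e=[14,70,-2] → ·
    (4,5)@(9, 11): e=[34,6,42] → #
    (7,5)@(15, 11): e=[-2,72,12] → ·
    (4,6)@(9, 13): e=[18,8,56] → #
    (6,6)@(13, 13): e=[-6,52,36] → ·
  covered (12 px):
    · · · · · · · ·
    · · · · · · · ·
    · · · · # · · ·
    · · · · # # · ·
    · · · · # # # ·
    · · · · # # # ·
    · · · · # # · ·
    · · · · # · · ·

Answer: 40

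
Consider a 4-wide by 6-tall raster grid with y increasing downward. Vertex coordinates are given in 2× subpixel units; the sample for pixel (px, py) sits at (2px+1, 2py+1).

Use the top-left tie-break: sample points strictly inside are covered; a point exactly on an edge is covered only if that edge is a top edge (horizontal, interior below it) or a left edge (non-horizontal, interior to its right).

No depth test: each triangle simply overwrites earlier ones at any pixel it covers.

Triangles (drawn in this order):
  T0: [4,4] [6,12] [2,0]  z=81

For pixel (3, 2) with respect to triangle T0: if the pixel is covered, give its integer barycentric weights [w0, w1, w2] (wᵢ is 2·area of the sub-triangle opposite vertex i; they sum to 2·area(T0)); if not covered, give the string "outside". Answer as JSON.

T0:
  2·area = 8
  edge (4, 4)→(6, 12): d=(2,8) right/bottom  bias=-1
  edge (6, 12)→(2, 0): d=(-4,-12) top-left  bias=+0
  edge (2, 0)→(4, 4): d=(2,4) right/bottom  bias=-1
    (1,1)@(3, 3): e=[6,0,2] → X  [on edge]
    (2,1)@(5, 3): e=[-10,24,-6] → .
    (1,2)@(3, 5): e=[10,-8,6] → .
    (2,4)@(5, 9): e=[2,0,6] → X  [on edge]
    (3,4)@(7, 9): e=[-14,24,-2] → .
    (2,5)@(5, 11): e=[6,-8,10] → .
  covered (2 px):
    . . . .
    . X . .
    . . . .
    . . . .
    . . X .
    . . . .

Answer: "outside"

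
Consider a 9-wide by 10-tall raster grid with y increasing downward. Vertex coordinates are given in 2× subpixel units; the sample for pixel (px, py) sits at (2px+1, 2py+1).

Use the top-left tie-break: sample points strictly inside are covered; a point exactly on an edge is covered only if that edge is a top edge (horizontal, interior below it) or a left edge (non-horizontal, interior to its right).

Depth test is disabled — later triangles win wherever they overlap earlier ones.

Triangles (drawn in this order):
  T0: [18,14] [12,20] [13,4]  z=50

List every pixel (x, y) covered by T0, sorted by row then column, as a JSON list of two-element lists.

T0:
  2·area = 90
  edge (18, 14)→(12, 20): d=(-6,6) right/bottom  bias=-1
  edge (12, 20)→(13, 4): d=(1,-16) top-left  bias=+0
  edge (13, 4)→(18, 14): d=(5,10) right/bottom  bias=-1
    (6,2)@(13, 5): e=[84,1,5] → #
    (7,2)@(15, 5): e=[72,33,-15] → ·
    (6,3)@(13, 7): e=[72,3,15] → #
    (7,3)@(15, 7): e=[60,35,-5] → ·
    (6,4)@(13, 9): e=[60,5,25] → #
    (7,4)@(15, 9): e=[48,37,5] → #
    (8,4)@(17, 9): e=[36,69,-15] → ·
    (6,5)@(13, 11): e=[48,7,35] → #
    (8,5)@(17, 11): e=[24,71,-5] → ·
    (6,6)@(13, 13): e=[36,9,45] → #
    (8,6)@(17, 13): e=[12,73,5] → #
    (6,7)@(13, 15): e=[24,11,55] → #
    (8,7)@(17, 15): e=[0,75,15] → ·  [on edge]
    (7,8)@(15, 17): e=[0,45,45] → ·  [on edge]
    (6,9)@(13, 19): e=[0,15,75] → ·  [on edge]
  covered (12 px):
    · · · · · · · · ·
    · · · · · · · · ·
    · · · · · · # · ·
    · · · · · · # · ·
    · · · · · · # # ·
    · · · · · · # # ·
    · · · · · · # # #
    · · · · · · # # ·
    · · · · · · # · ·
    · · · · · · · · ·

Result: [[6,2],[6,3],[6,4],[7,4],[6,5],[7,5],[6,6],[7,6],[8,6],[6,7],[7,7],[6,8]]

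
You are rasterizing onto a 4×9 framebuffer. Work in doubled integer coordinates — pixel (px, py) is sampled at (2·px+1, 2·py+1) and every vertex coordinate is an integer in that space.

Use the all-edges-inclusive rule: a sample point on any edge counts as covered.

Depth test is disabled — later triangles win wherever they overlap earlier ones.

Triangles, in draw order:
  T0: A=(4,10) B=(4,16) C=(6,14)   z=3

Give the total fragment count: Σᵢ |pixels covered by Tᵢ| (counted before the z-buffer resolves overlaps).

T0:
  2·area = 12  (B↔C swapped to make it positive)
  edge (4, 10)→(6, 14): d=(2,4) inclusive
  edge (6, 14)→(4, 16): d=(-2,2) inclusive
  edge (4, 16)→(4, 10): d=(0,-6) inclusive
    (2,6)@(5, 13): e=[2,4,6] → █
    (3,6)@(7, 13): e=[-6,0,18] → ·  [on edge]
    (2,7)@(5, 15): e=[6,0,6] → █  [on edge]
    (3,7)@(7, 15): e=[-2,-4,18] → ·
    (1,8)@(3, 17): e=[18,0,-6] → ·  [on edge]
    (2,8)@(5, 17): e=[10,-4,6] → ·
  covered (2 px):
    · · · ·
    · · · ·
    · · · ·
    · · · ·
    · · · ·
    · · · ·
    · · █ ·
    · · █ ·
    · · · ·

Final: 2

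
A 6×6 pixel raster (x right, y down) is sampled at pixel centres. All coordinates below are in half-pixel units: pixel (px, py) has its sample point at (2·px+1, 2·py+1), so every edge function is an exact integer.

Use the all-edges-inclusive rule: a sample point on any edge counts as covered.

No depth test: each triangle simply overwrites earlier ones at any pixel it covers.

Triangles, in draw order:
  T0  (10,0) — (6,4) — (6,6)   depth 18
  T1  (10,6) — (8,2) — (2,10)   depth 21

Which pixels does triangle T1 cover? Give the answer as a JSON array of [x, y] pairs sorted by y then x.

T0:
  2·area = 8  (B↔C swapped to make it positive)
  edge (10, 0)→(6, 6): d=(-4,6) inclusive
  edge (6, 6)→(6, 4): d=(0,-2) inclusive
  edge (6, 4)→(10, 0): d=(4,-4) inclusive
    (4,0)@(9, 1): e=[2,6,0] → #  [on edge]
    (5,0)@(11, 1): e=[-10,10,8] → ·
    (3,1)@(7, 3): e=[6,2,0] → #  [on edge]
    (4,1)@(9, 3): e=[-6,6,8] → ·
    (2,2)@(5, 5): e=[10,-2,0] → ·  [on edge]
    (3,2)@(7, 5): e=[-2,2,8] → ·
    (1,3)@(3, 7): e=[14,-6,0] → ·  [on edge]
    (0,4)@(1, 9): e=[18,-10,0] → ·  [on edge]
  covered (2 px):
    · · · · # ·
    · · · # · ·
    · · · · · ·
    · · · · · ·
    · · · · · ·
    · · · · · ·
T1:
  2·area = 40  (B↔C swapped to make it positive)
  edge (10, 6)→(2, 10): d=(-8,4) inclusive
  edge (2, 10)→(8, 2): d=(6,-8) inclusive
  edge (8, 2)→(10, 6): d=(2,4) inclusive
    (3,2)@(7, 5): e=[20,10,10] → #
    (4,2)@(9, 5): e=[12,26,2] → #
    (5,2)@(11, 5): e=[4,42,-6] → ·
    (2,3)@(5, 7): e=[12,6,22] → #
    (4,3)@(9, 7): e=[-4,38,6] → ·
    (1,4)@(3, 9): e=[4,2,34] → #
    (2,4)@(5, 9): e=[-4,18,26] → ·
    (3,4)@(7, 9): e=[-12,34,18] → ·
    (1,5)@(3, 11): e=[-12,14,38] → ·
  covered (5 px):
    · · · · · ·
    · · · · · ·
    · · · # # ·
    · · # # · ·
    · # · · · ·
    · · · · · ·

Answer: [[3,2],[4,2],[2,3],[3,3],[1,4]]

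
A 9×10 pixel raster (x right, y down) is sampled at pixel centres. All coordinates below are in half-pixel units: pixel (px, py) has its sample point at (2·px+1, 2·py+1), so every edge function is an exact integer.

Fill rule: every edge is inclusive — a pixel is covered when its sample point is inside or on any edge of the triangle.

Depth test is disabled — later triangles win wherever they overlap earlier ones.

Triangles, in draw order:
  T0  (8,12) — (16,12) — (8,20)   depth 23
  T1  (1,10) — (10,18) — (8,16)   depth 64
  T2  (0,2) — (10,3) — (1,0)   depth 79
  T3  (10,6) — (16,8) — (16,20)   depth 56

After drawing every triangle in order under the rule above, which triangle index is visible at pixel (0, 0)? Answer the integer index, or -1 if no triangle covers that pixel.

T0:
  2·area = 64
  edge (8, 12)→(16, 12): d=(8,0) inclusive
  edge (16, 12)→(8, 20): d=(-8,8) inclusive
  edge (8, 20)→(8, 12): d=(0,-8) inclusive
    (8,5)@(17, 11): e=[-8,0,72] → ·  [on edge]
    (4,6)@(9, 13): e=[8,48,8] → █
    (5,6)@(11, 13): e=[8,32,24] → █
    (6,6)@(13, 13): e=[8,16,40] → █
    (7,6)@(15, 13): e=[8,0,56] → █  [on edge]
    (8,6)@(17, 13): e=[8,-16,72] → ·
    (4,7)@(9, 15): e=[24,32,8] → █
    (6,7)@(13, 15): e=[24,0,40] → █  [on edge]
    (7,7)@(15, 15): e=[24,-16,56] → ·
    (4,8)@(9, 17): e=[40,16,8] → █
    (5,8)@(11, 17): e=[40,0,24] → █  [on edge]
    (6,8)@(13, 17): e=[40,-16,40] → ·
    (4,9)@(9, 19): e=[56,0,8] → █  [on edge]
  covered (10 px):
    · · · · · · · · ·
    · · · · · · · · ·
    · · · · · · · · ·
    · · · · · · · · ·
    · · · · · · · · ·
    · · · · · · · · ·
    · · · · █ █ █ █ ·
    · · · · █ █ █ · ·
    · · · · █ █ · · ·
    · · · · █ · · · ·
T1:
  2·area = 2  (B↔C swapped to make it positive)
  edge (1, 10)→(8, 16): d=(7,6) inclusive
  edge (8, 16)→(10, 18): d=(2,2) inclusive
  edge (10, 18)→(1, 10): d=(-9,-8) inclusive
    (0,4)@(1, 9): e=[-7,0,9] → ·  [on edge]
    (1,5)@(3, 11): e=[-5,0,7] → ·  [on edge]
    (2,6)@(5, 13): e=[-3,0,5] → ·  [on edge]
    (3,7)@(7, 15): e=[-1,0,3] → ·  [on edge]
    (4,8)@(9, 17): e=[1,0,1] → █  [on edge]
    (5,8)@(11, 17): e=[-11,-4,17] → ·
    (4,9)@(9, 19): e=[15,4,-17] → ·
    (5,9)@(11, 19): e=[3,0,-1] → ·  [on edge]
  covered (1 px):
    · · · · · · · · ·
    · · · · · · · · ·
    · · · · · · · · ·
    · · · · · · · · ·
    · · · · · · · · ·
    · · · · · · · · ·
    · · · · · · · · ·
    · · · · · · · · ·
    · · · · █ · · · ·
    · · · · · · · · ·
T2:
  2·area = 21  (B↔C swapped to make it positive)
  edge (0, 2)→(1, 0): d=(1,-2) inclusive
  edge (1, 0)→(10, 3): d=(9,3) inclusive
  edge (10, 3)→(0, 2): d=(-10,-1) inclusive
    (0,0)@(1, 1): e=[1,9,11] → █
    (1,0)@(3, 1): e=[5,3,13] → █
    (2,0)@(5, 1): e=[9,-3,15] → ·
    (0,1)@(1, 3): e=[3,27,-9] → ·
    (1,1)@(3, 3): e=[7,21,-7] → ·
  covered (2 px):
    █ █ · · · · · · ·
    · · · · · · · · ·
    · · · · · · · · ·
    · · · · · · · · ·
    · · · · · · · · ·
    · · · · · · · · ·
    · · · · · · · · ·
    · · · · · · · · ·
    · · · · · · · · ·
    · · · · · · · · ·
T3:
  2·area = 72
  edge (10, 6)→(16, 8): d=(6,2) inclusive
  edge (16, 8)→(16, 20): d=(0,12) inclusive
  edge (16, 20)→(10, 6): d=(-6,-14) inclusive
    (0,1)@(1, 3): e=[0,180,-108] → ·  [on edge]
    (3,2)@(7, 5): e=[0,108,-36] → ·  [on edge]
    (5,3)@(11, 7): e=[4,60,8] → █
    (6,3)@(13, 7): e=[0,36,36] → █  [on edge]
    (7,3)@(15, 7): e=[-4,12,64] → ·
    (5,4)@(11, 9): e=[16,60,-4] → ·
    (6,4)@(13, 9): e=[12,36,24] → █
    (7,4)@(15, 9): e=[8,12,52] → █
    (8,4)@(17, 9): e=[4,-12,80] → ·
    (6,5)@(13, 11): e=[24,36,12] → █
    (8,5)@(17, 11): e=[16,-12,68] → ·
    (6,6)@(13, 13): e=[36,36,0] → █  [on edge]
  covered (10 px):
    · · · · · · · · ·
    · · · · · · · · ·
    · · · · · · · · ·
    · · · · · █ █ · ·
    · · · · · · █ █ ·
    · · · · · · █ █ ·
    · · · · · · █ █ ·
    · · · · · · · █ ·
    · · · · · · · █ ·
    · · · · · · · · ·

Z-buffer (winner per pixel, '.' = empty):
  2 2 . . . . . . .
  . . . . . . . . .
  . . . . . . . . .
  . . . . . 3 3 . .
  . . . . . . 3 3 .
  . . . . . . 3 3 .
  . . . . 0 0 3 3 .
  . . . . 0 0 0 3 .
  . . . . 1 0 . 3 .
  . . . . 0 . . . .

Final: 2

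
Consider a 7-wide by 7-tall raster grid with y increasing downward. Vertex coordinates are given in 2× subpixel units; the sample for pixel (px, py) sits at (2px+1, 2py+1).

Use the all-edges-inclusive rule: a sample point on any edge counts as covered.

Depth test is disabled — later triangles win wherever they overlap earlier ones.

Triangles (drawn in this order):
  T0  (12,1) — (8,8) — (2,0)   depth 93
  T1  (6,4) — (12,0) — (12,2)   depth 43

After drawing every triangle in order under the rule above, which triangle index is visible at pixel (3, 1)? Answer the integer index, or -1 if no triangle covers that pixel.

T0:
  2·area = 74
  edge (12, 1)→(8, 8): d=(-4,7) inclusive
  edge (8, 8)→(2, 0): d=(-6,-8) inclusive
  edge (2, 0)→(12, 1): d=(10,1) inclusive
    (1,0)@(3, 1): e=[63,2,9] → #
    (2,0)@(5, 1): e=[49,18,7] → #
    (3,0)@(7, 1): e=[35,34,5] → #
    (4,0)@(9, 1): e=[21,50,3] → #
    (5,0)@(11, 1): e=[7,66,1] → #
    (6,0)@(13, 1): e=[-7,82,-1] → ·
    (1,1)@(3, 3): e=[55,-10,29] → ·
    (2,1)@(5, 3): e=[41,6,27] → #
    (5,1)@(11, 3): e=[-1,54,21] → ·
    (2,2)@(5, 5): e=[33,-6,47] → ·
    (3,2)@(7, 5): e=[19,10,45] → #
    (5,2)@(11, 5): e=[-9,42,41] → ·
  covered (10 px):
    · # # # # # ·
    · · # # # · ·
    · · · # # · ·
    · · · · · · ·
    · · · · · · ·
    · · · · · · ·
    · · · · · · ·
T1:
  2·area = 12
  edge (6, 4)→(12, 0): d=(6,-4) inclusive
  edge (12, 0)→(12, 2): d=(0,2) inclusive
  edge (12, 2)→(6, 4): d=(-6,2) inclusive
    (5,0)@(11, 1): e=[2,2,8] → #
    (6,0)@(13, 1): e=[10,-2,4] → ·
    (4,1)@(9, 3): e=[6,6,0] → #  [on edge]
    (5,1)@(11, 3): e=[14,2,-4] → ·
    (1,2)@(3, 5): e=[-6,18,0] → ·  [on edge]
    (4,2)@(9, 5): e=[18,6,-12] → ·
  covered (2 px):
    · · · · · # ·
    · · · · # · ·
    · · · · · · ·
    · · · · · · ·
    · · · · · · ·
    · · · · · · ·
    · · · · · · ·

Z-buffer (winner per pixel, '.' = empty):
  . 0 0 0 0 1 .
  . . 0 0 1 . .
  . . . 0 0 . .
  . . . . . . .
  . . . . . . .
  . . . . . . .
  . . . . . . .

Final: 0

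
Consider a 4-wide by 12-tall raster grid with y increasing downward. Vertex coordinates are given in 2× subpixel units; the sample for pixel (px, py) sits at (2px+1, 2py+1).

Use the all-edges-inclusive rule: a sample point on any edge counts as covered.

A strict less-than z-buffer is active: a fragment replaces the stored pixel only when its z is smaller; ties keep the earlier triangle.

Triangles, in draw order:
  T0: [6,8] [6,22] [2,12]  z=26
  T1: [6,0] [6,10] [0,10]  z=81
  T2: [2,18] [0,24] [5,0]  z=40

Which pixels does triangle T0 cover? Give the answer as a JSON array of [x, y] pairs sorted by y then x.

T0:
  2·area = 56
  edge (6, 8)→(6, 22): d=(0,14) inclusive
  edge (6, 22)→(2, 12): d=(-4,-10) inclusive
  edge (2, 12)→(6, 8): d=(4,-4) inclusive
    (3,3)@(7, 7): e=[-14,70,0] → .  [on edge]
    (2,4)@(5, 9): e=[14,42,0] → X  [on edge]
    (3,4)@(7, 9): e=[-14,62,8] → .
    (1,5)@(3, 11): e=[42,14,0] → X  [on edge]
    (3,5)@(7, 11): e=[-14,54,16] → .
    (0,6)@(1, 13): e=[70,-14,0] → .  [on edge]
    (1,6)@(3, 13): e=[42,6,8] → X
    (3,6)@(7, 13): e=[-14,46,24] → .
    (1,7)@(3, 15): e=[42,-2,16] → .
    (2,7)@(5, 15): e=[14,18,24] → X
    (3,7)@(7, 15): e=[-14,38,32] → .
    (2,8)@(5, 17): e=[14,10,32] → X
  covered (8 px):
    . . . .
    . . . .
    . . . .
    . . . .
    . . X .
    . X X .
    . X X .
    . . X .
    . . X .
    . . X .
    . . . .
    . . . .
T1:
  2·area = 60
  edge (6, 0)→(6, 10): d=(0,10) inclusive
  edge (6, 10)→(0, 10): d=(-6,0) inclusive
  edge (0, 10)→(6, 0): d=(6,-10) inclusive
    (2,1)@(5, 3): e=[10,42,8] → X
    (3,1)@(7, 3): e=[-10,42,28] → .
    (1,2)@(3, 5): e=[30,30,0] → X  [on edge]
    (3,2)@(7, 5): e=[-10,30,40] → .
    (1,3)@(3, 7): e=[30,18,12] → X
    (3,3)@(7, 7): e=[-10,18,52] → .
    (0,4)@(1, 9): e=[50,6,4] → X
    (3,4)@(7, 9): e=[-10,6,64] → .
    (0,5)@(1, 11): e=[50,-6,16] → .
    (1,5)@(3, 11): e=[30,-6,36] → .
    (2,5)@(5, 11): e=[10,-6,56] → .
  covered (8 px):
    . . . .
    . . X .
    . X X .
    . X X .
    X X X .
    . . . .
    . . . .
    . . . .
    . . . .
    . . . .
    . . . .
    . . . .
T2:
  2·area = 18
  edge (2, 18)→(0, 24): d=(-2,6) inclusive
  edge (0, 24)→(5, 0): d=(5,-24) inclusive
  edge (5, 0)→(2, 18): d=(-3,18) inclusive
    (3,1)@(7, 3): e=[0,63,-45] → .  [on edge]
    (2,4)@(5, 9): e=[0,45,-27] → .  [on edge]
    (1,5)@(3, 11): e=[8,7,3] → X
    (2,5)@(5, 11): e=[-4,55,-33] → .
    (1,6)@(3, 13): e=[4,17,-3] → .
    (1,7)@(3, 15): e=[0,27,-9] → .  [on edge]
    (0,10)@(1, 21): e=[0,9,9] → X  [on edge]
    (1,10)@(3, 21): e=[-12,57,-27] → .
    (0,11)@(1, 23): e=[-4,19,3] → .
  covered (2 px):
    . . . .
    . . . .
    . . . .
    . . . .
    . . . .
    . X . .
    . . . .
    . . . .
    . . . .
    . . . .
    X . . .
    . . . .

Final: [[2,4],[1,5],[2,5],[1,6],[2,6],[2,7],[2,8],[2,9]]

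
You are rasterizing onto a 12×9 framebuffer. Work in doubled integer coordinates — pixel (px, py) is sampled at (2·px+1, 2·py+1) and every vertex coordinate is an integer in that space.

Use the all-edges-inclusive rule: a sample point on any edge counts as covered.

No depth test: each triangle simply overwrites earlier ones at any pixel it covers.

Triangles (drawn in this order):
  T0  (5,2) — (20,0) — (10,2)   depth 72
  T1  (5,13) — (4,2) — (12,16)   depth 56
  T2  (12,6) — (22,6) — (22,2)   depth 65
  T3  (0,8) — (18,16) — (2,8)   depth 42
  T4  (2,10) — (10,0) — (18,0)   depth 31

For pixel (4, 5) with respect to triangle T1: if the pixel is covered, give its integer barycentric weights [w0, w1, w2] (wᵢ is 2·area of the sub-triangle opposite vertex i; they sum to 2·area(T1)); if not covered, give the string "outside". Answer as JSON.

T0:
  2·area = 10
  edge (5, 2)→(20, 0): d=(15,-2) inclusive
  edge (20, 0)→(10, 2): d=(-10,2) inclusive
  edge (10, 2)→(5, 2): d=(-5,0) inclusive
    (6,0)@(13, 1): e=[1,4,5] → █
    (7,0)@(15, 1): e=[5,0,5] → █  [on edge]
    (8,0)@(17, 1): e=[9,-4,5] → ·
    (2,1)@(5, 3): e=[15,0,-5] → ·  [on edge]
    (6,1)@(13, 3): e=[31,-16,-5] → ·
    (7,1)@(15, 3): e=[35,-20,-5] → ·
  covered (2 px):
    · · · · · · █ █ · · · ·
    · · · · · · · · · · · ·
    · · · · · · · · · · · ·
    · · · · · · · · · · · ·
    · · · · · · · · · · · ·
    · · · · · · · · · · · ·
    · · · · · · · · · · · ·
    · · · · · · · · · · · ·
    · · · · · · · · · · · ·
T1:
  2·area = 74
  edge (5, 13)→(4, 2): d=(-1,-11) inclusive
  edge (4, 2)→(12, 16): d=(8,14) inclusive
  edge (12, 16)→(5, 13): d=(-7,-3) inclusive
    (2,2)@(5, 5): e=[8,10,56] → █
    (3,2)@(7, 5): e=[30,-18,62] → ·
    (2,3)@(5, 7): e=[6,26,42] → █
    (3,3)@(7, 7): e=[28,-2,48] → ·
    (2,4)@(5, 9): e=[4,42,28] → █
    (3,4)@(7, 9): e=[26,14,34] → █
    (4,4)@(9, 9): e=[48,-14,40] → ·
    (2,5)@(5, 11): e=[2,58,14] → █
    (4,5)@(9, 11): e=[46,2,26] → █
    (5,5)@(11, 11): e=[68,-26,32] → ·
    (2,6)@(5, 13): e=[0,74,0] → █  [on edge]
    (5,6)@(11, 13): e=[66,-10,18] → ·
  covered (11 px):
    · · · · · · · · · · · ·
    · · · · · · · · · · · ·
    · · █ · · · · · · · · ·
    · · █ · · · · · · · · ·
    · · █ █ · · · · · · · ·
    · · █ █ █ · · · · · · ·
    · · █ █ █ · · · · · · ·
    · · · · · █ · · · · · ·
    · · · · · · · · · · · ·
T2:
  2·area = 40  (B↔C swapped to make it positive)
  edge (12, 6)→(22, 2): d=(10,-4) inclusive
  edge (22, 2)→(22, 6): d=(0,4) inclusive
  edge (22, 6)→(12, 6): d=(-10,0) inclusive
    (10,1)@(21, 3): e=[6,4,30] → █
    (11,1)@(23, 3): e=[14,-4,30] → ·
    (7,2)@(15, 5): e=[2,28,10] → █
    (8,2)@(17, 5): e=[10,20,10] → █
    (9,2)@(19, 5): e=[18,12,10] → █
    (11,2)@(23, 5): e=[34,-4,10] → ·
    (7,3)@(15, 7): e=[22,28,-10] → ·
    (8,3)@(17, 7): e=[30,20,-10] → ·
    (9,3)@(19, 7): e=[38,12,-10] → ·
    (10,3)@(21, 7): e=[46,4,-10] → ·
  covered (5 px):
    · · · · · · · · · · · ·
    · · · · · · · · · · █ ·
    · · · · · · · █ █ █ █ ·
    · · · · · · · · · · · ·
    · · · · · · · · · · · ·
    · · · · · · · · · · · ·
    · · · · · · · · · · · ·
    · · · · · · · · · · · ·
    · · · · · · · · · · · ·
T3:
  2·area = 16  (B↔C swapped to make it positive)
  edge (0, 8)→(2, 8): d=(2,0) inclusive
  edge (2, 8)→(18, 16): d=(16,8) inclusive
  edge (18, 16)→(0, 8): d=(-18,-8) inclusive
    (1,4)@(3, 9): e=[2,8,6] → █
    (2,4)@(5, 9): e=[2,-8,22] → ·
    (1,5)@(3, 11): e=[6,40,-30] → ·
    (3,5)@(7, 11): e=[6,8,2] → █
    (4,5)@(9, 11): e=[6,-8,18] → ·
    (3,6)@(7, 13): e=[10,40,-34] → ·
  covered (2 px):
    · · · · · · · · · · · ·
    · · · · · · · · · · · ·
    · · · · · · · · · · · ·
    · · · · · · · · · · · ·
    · █ · · · · · · · · · ·
    · · · █ · · · · · · · ·
    · · · · · · · · · · · ·
    · · · · · · · · · · · ·
    · · · · · · · · · · · ·
T4:
  2·area = 80
  edge (2, 10)→(10, 0): d=(8,-10) inclusive
  edge (10, 0)→(18, 0): d=(8,0) inclusive
  edge (18, 0)→(2, 10): d=(-16,10) inclusive
    (5,0)@(11, 1): e=[18,8,54] → █
    (6,0)@(13, 1): e=[38,8,34] → █
    (7,0)@(15, 1): e=[58,8,14] → █
    (8,0)@(17, 1): e=[78,8,-6] → ·
    (4,1)@(9, 3): e=[14,24,42] → █
    (7,1)@(15, 3): e=[74,24,-18] → ·
    (3,2)@(7, 5): e=[10,40,30] → █
    (5,2)@(11, 5): e=[50,40,-10] → ·
    (6,2)@(13, 5): e=[70,40,-30] → ·
    (2,3)@(5, 7): e=[6,56,18] → █
    (3,3)@(7, 7): e=[26,56,-2] → ·
    (4,3)@(9, 7): e=[46,56,-22] → ·
  covered (10 px):
    · · · · · █ █ █ · · · ·
    · · · · █ █ █ · · · · ·
    · · · █ █ · · · · · · ·
    · · █ · · · · · · · · ·
    · █ · · · · · · · · · ·
    · · · · · · · · · · · ·
    · · · · · · · · · · · ·
    · · · · · · · · · · · ·
    · · · · · · · · · · · ·

Result: [2,26,46]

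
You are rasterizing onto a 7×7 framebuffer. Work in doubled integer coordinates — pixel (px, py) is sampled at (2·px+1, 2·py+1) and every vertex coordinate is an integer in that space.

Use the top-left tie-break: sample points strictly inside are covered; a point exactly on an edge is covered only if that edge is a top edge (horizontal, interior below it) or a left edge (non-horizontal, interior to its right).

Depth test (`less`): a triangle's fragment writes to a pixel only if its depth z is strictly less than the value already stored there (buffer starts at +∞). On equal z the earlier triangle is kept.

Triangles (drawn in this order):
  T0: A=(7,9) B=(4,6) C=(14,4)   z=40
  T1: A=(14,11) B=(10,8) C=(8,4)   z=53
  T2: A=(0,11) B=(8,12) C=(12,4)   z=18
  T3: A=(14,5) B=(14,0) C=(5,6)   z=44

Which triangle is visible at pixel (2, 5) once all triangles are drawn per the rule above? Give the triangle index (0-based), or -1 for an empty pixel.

T0:
  2·area = 36
  edge (7, 9)→(4, 6): d=(-3,-3) top-left  bias=+0
  edge (4, 6)→(14, 4): d=(10,-2) top-left  bias=+0
  edge (14, 4)→(7, 9): d=(-7,5) right/bottom  bias=-1
    (0,1)@(1, 3): e=[0,-36,72] → .  [on edge]
    (1,2)@(3, 5): e=[0,-12,48] → .  [on edge]
    (4,2)@(9, 5): e=[18,0,18] → X  [on edge]
    (5,2)@(11, 5): e=[24,4,8] → X
    (6,2)@(13, 5): e=[30,8,-2] → .
    (2,3)@(5, 7): e=[0,12,24] → X  [on edge]
    (3,3)@(7, 7): e=[6,16,14] → X
    (5,3)@(11, 7): e=[18,24,-6] → .
    (2,4)@(5, 9): e=[-6,32,10] → .
    (3,4)@(7, 9): e=[0,36,0] → .  [on edge]
    (4,4)@(9, 9): e=[6,40,-10] → .
    (4,5)@(9, 11): e=[0,60,-24] → .  [on edge]
    (5,6)@(11, 13): e=[0,84,-48] → .  [on edge]
  covered (5 px):
    . . . . . . .
    . . . . . . .
    . . . . X X .
    . . X X X . .
    . . . . . . .
    . . . . . . .
    . . . . . . .
T1:
  2·area = 10
  edge (14, 11)→(10, 8): d=(-4,-3) top-left  bias=+0
  edge (10, 8)→(8, 4): d=(-2,-4) top-left  bias=+0
  edge (8, 4)→(14, 11): d=(6,7) right/bottom  bias=-1
  covered (0 px):
    . . . . . . .
    . . . . . . .
    . . . . . . .
    . . . . . . .
    . . . . . . .
    . . . . . . .
    . . . . . . .
T2:
  2·area = 68  (B↔C swapped to make it positive)
  edge (0, 11)→(12, 4): d=(12,-7) top-left  bias=+0
  edge (12, 4)→(8, 12): d=(-4,8) right/bottom  bias=-1
  edge (8, 12)→(0, 11): d=(-8,-1) top-left  bias=+0
    (5,2)@(11, 5): e=[5,4,59] → X
    (6,2)@(13, 5): e=[19,-12,61] → .
    (3,3)@(7, 7): e=[1,28,39] → X
    (4,3)@(9, 7): e=[15,12,41] → X
    (5,3)@(11, 7): e=[29,-4,43] → .
    (2,4)@(5, 9): e=[11,36,21] → X
    (5,4)@(11, 9): e=[53,-12,27] → .
    (0,5)@(1, 11): e=[7,60,1] → X
    (1,5)@(3, 11): e=[21,44,3] → X
    (4,5)@(9, 11): e=[63,-4,9] → .
    (0,6)@(1, 13): e=[31,52,-15] → .
    (1,6)@(3, 13): e=[45,36,-13] → .
  covered (10 px):
    . . . . . . .
    . . . . . . .
    . . . . . X .
    . . . X X . .
    . . X X X . .
    X X X X . . .
    . . . . . . .
T3:
  2·area = 45  (B↔C swapped to make it positive)
  edge (14, 5)→(5, 6): d=(-9,1) right/bottom  bias=-1
  edge (5, 6)→(14, 0): d=(9,-6) top-left  bias=+0
  edge (14, 0)→(14, 5): d=(0,5) right/bottom  bias=-1
    (6,0)@(13, 1): e=[37,3,5] → X
    (5,1)@(11, 3): e=[21,9,15] → X
    (3,2)@(7, 5): e=[7,3,35] → X
    (4,2)@(9, 5): e=[5,15,25] → X
    (3,3)@(7, 7): e=[-11,21,35] → .
    (4,3)@(9, 7): e=[-13,33,25] → .
    (5,3)@(11, 7): e=[-15,45,15] → .
    (6,3)@(13, 7): e=[-17,57,5] → .
  covered (7 px):
    . . . . . . X
    . . . . . X X
    . . . X X X X
    . . . . . . .
    . . . . . . .
    . . . . . . .
    . . . . . . .

Z-buffer (winner per pixel, '.' = empty):
  . . . . . . 3
  . . . . . 3 3
  . . . 3 0 2 3
  . . 0 2 2 . .
  . . 2 2 2 . .
  2 2 2 2 . . .
  . . . . . . .

Result: 2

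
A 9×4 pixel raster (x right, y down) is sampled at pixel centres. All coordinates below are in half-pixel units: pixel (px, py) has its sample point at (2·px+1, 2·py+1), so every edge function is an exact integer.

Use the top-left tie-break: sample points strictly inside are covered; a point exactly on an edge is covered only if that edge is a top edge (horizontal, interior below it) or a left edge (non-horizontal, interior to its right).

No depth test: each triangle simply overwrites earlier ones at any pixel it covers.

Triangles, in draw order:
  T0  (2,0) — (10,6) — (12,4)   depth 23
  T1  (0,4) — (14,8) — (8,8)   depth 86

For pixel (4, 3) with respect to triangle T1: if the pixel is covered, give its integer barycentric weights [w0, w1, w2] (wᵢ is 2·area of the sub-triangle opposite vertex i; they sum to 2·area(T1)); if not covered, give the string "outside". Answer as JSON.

T0:
  2·area = 28  (B↔C swapped to make it positive)
  edge (2, 0)→(12, 4): d=(10,4) right/bottom  bias=-1
  edge (12, 4)→(10, 6): d=(-2,2) right/bottom  bias=-1
  edge (10, 6)→(2, 0): d=(-8,-6) top-left  bias=+0
    (7,0)@(15, 1): e=[-42,0,70] → .  [on edge]
    (3,1)@(7, 3): e=[10,12,6] → X
    (4,1)@(9, 3): e=[2,8,18] → X
    (5,1)@(11, 3): e=[-6,4,30] → .
    (6,1)@(13, 3): e=[-14,0,42] → .  [on edge]
    (3,2)@(7, 5): e=[30,8,-10] → .
    (4,2)@(9, 5): e=[22,4,2] → X
    (5,2)@(11, 5): e=[14,0,14] → .  [on edge]
    (4,3)@(9, 7): e=[42,0,-14] → .  [on edge]
  covered (3 px):
    . . . . . . . . .
    . . . X X . . . .
    . . . . X . . . .
    . . . . . . . . .
T1:
  2·area = 24
  edge (0, 4)→(14, 8): d=(14,4) right/bottom  bias=-1
  edge (14, 8)→(8, 8): d=(-6,0) right/bottom  bias=-1
  edge (8, 8)→(0, 4): d=(-8,-4) top-left  bias=+0
    (1,2)@(3, 5): e=[2,18,4] → X
    (2,2)@(5, 5): e=[-6,18,12] → .
    (1,3)@(3, 7): e=[30,6,-12] → .
    (3,3)@(7, 7): e=[14,6,4] → X
    (4,3)@(9, 7): e=[6,6,12] → X
    (5,3)@(11, 7): e=[-2,6,20] → .
  covered (3 px):
    . . . . . . . . .
    . . . . . . . . .
    . X . . . . . . .
    . . . X X . . . .

Final: [6,12,6]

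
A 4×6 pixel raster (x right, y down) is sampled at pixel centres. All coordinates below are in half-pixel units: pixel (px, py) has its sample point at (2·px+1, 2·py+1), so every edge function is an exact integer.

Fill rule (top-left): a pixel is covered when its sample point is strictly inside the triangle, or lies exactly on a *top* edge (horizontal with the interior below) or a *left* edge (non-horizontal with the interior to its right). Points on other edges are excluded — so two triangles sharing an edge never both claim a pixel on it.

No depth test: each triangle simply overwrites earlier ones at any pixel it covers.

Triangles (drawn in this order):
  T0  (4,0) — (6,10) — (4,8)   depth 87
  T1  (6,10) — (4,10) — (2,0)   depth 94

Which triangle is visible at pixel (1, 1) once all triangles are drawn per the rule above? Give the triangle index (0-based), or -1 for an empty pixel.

T0:
  2·area = 16
  edge (4, 0)→(6, 10): d=(2,10) right/bottom  bias=-1
  edge (6, 10)→(4, 8): d=(-2,-2) top-left  bias=+0
  edge (4, 8)→(4, 0): d=(0,-8) top-left  bias=+0
    (0,2)@(1, 5): e=[40,0,-24] → ·  [on edge]
    (2,2)@(5, 5): e=[0,8,8] → ·  [on edge]
    (1,3)@(3, 7): e=[24,0,-8] → ·  [on edge]
    (2,3)@(5, 7): e=[4,4,8] → #
    (3,3)@(7, 7): e=[-16,8,24] → ·
    (2,4)@(5, 9): e=[8,0,8] → #  [on edge]
    (3,4)@(7, 9): e=[-12,4,24] → ·
    (2,5)@(5, 11): e=[12,-4,8] → ·
    (3,5)@(7, 11): e=[-8,0,24] → ·  [on edge]
  covered (2 px):
    · · · ·
    · · · ·
    · · · ·
    · · # ·
    · · # ·
    · · · ·
T1:
  2·area = 20
  edge (6, 10)→(4, 10): d=(-2,0) right/bottom  bias=-1
  edge (4, 10)→(2, 0): d=(-2,-10) top-left  bias=+0
  edge (2, 0)→(6, 10): d=(4,10) right/bottom  bias=-1
    (1,1)@(3, 3): e=[14,4,2] → #
    (2,1)@(5, 3): e=[14,24,-18] → ·
    (1,2)@(3, 5): e=[10,0,10] → #  [on edge]
    (2,2)@(5, 5): e=[10,20,-10] → ·
    (1,3)@(3, 7): e=[6,-4,18] → ·
    (2,4)@(5, 9): e=[2,12,6] → #
    (3,4)@(7, 9): e=[2,32,-14] → ·
    (2,5)@(5, 11): e=[-2,8,14] → ·
  covered (3 px):
    · · · ·
    · # · ·
    · # · ·
    · · · ·
    · · # ·
    · · · ·

Z-buffer (winner per pixel, '.' = empty):
  . . . .
  . 1 . .
  . 1 . .
  . . 0 .
  . . 1 .
  . . . .

Result: 1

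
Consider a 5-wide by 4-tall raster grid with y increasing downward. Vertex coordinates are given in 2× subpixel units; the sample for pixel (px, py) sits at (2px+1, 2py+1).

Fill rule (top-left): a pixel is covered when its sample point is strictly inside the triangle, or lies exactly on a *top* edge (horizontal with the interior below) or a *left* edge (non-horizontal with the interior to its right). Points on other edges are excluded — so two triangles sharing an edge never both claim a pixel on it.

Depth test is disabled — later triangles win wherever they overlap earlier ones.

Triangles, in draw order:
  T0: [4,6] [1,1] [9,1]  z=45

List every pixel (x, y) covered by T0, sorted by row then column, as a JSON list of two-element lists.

T0:
  2·area = 40
  edge (4, 6)→(1, 1): d=(-3,-5) top-left  bias=+0
  edge (1, 1)→(9, 1): d=(8,0) top-left  bias=+0
  edge (9, 1)→(4, 6): d=(-5,5) right/bottom  bias=-1
    (0,0)@(1, 1): e=[0,0,40] → █  [on edge]
    (1,0)@(3, 1): e=[10,0,30] → █  [on edge]
    (2,0)@(5, 1): e=[20,0,20] → █  [on edge]
    (3,0)@(7, 1): e=[30,0,10] → █  [on edge]
    (4,0)@(9, 1): e=[40,0,0] → ·  [on edge]
    (0,1)@(1, 3): e=[-6,16,30] → ·
    (1,1)@(3, 3): e=[4,16,20] → █
    (3,1)@(7, 3): e=[24,16,0] → ·  [on edge]
    (1,2)@(3, 5): e=[-2,32,10] → ·
    (2,2)@(5, 5): e=[8,32,0] → ·  [on edge]
    (1,3)@(3, 7): e=[-8,48,0] → ·  [on edge]
  covered (6 px):
    █ █ █ █ ·
    · █ █ · ·
    · · · · ·
    · · · · ·

Answer: [[0,0],[1,0],[2,0],[3,0],[1,1],[2,1]]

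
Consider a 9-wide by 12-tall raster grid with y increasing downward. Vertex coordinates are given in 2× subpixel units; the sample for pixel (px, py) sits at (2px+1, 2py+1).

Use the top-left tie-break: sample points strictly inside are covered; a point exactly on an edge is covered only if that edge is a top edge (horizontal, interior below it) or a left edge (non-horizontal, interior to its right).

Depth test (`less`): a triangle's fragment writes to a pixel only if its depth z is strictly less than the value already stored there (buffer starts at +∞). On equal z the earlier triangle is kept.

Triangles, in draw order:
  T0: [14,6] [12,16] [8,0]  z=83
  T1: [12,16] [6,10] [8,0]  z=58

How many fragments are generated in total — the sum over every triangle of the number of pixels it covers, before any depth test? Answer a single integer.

T0:
  2·area = 72
  edge (14, 6)→(12, 16): d=(-2,10) right/bottom  bias=-1
  edge (12, 16)→(8, 0): d=(-4,-16) top-left  bias=+0
  edge (8, 0)→(14, 6): d=(6,6) right/bottom  bias=-1
    (4,0)@(9, 1): e=[60,12,0] → .  [on edge]
    (7,0)@(15, 1): e=[0,108,-36] → .  [on edge]
    (4,1)@(9, 3): e=[56,4,12] → X
    (5,1)@(11, 3): e=[36,36,0] → .  [on edge]
    (4,2)@(9, 5): e=[52,-4,24] → .
    (5,2)@(11, 5): e=[32,28,12] → X
    (6,2)@(13, 5): e=[12,60,0] → .  [on edge]
    (5,3)@(11, 7): e=[28,20,24] → X
    (6,3)@(13, 7): e=[8,52,12] → X
    (7,3)@(15, 7): e=[-12,84,0] → .  [on edge]
    (5,4)@(11, 9): e=[24,12,36] → X
    (7,4)@(15, 9): e=[-16,76,12] → .
    (8,4)@(17, 9): e=[-36,108,0] → .  [on edge]
    (6,5)@(13, 11): e=[0,36,36] → .  [on edge]
    (5,10)@(11, 21): e=[0,-36,108] → .  [on edge]
  covered (7 px):
    . . . . . . . . .
    . . . . X . . . .
    . . . . . X . . .
    . . . . . X X . .
    . . . . . X X . .
    . . . . . X . . .
    . . . . . . . . .
    . . . . . . . . .
    . . . . . . . . .
    . . . . . . . . .
    . . . . . . . . .
    . . . . . . . . .
T1:
  2·area = 72
  edge (12, 16)→(6, 10): d=(-6,-6) top-left  bias=+0
  edge (6, 10)→(8, 0): d=(2,-10) top-left  bias=+0
  edge (8, 0)→(12, 16): d=(4,16) right/bottom  bias=-1
    (0,2)@(1, 5): e=[0,-60,132] → .  [on edge]
    (3,2)@(7, 5): e=[36,0,36] → X  [on edge]
    (4,2)@(9, 5): e=[48,20,4] → X
    (5,2)@(11, 5): e=[60,40,-28] → .
    (1,3)@(3, 7): e=[0,-36,108] → .  [on edge]
    (3,3)@(7, 7): e=[24,4,44] → X
    (5,3)@(11, 7): e=[48,44,-20] → .
    (2,4)@(5, 9): e=[0,-12,84] → .  [on edge]
    (3,4)@(7, 9): e=[12,8,52] → X
    (5,4)@(11, 9): e=[36,48,-12] → .
    (3,5)@(7, 11): e=[0,12,60] → X  [on edge]
    (5,5)@(11, 11): e=[24,52,-4] → .
    (4,6)@(9, 13): e=[0,36,36] → X  [on edge]
    (2,7)@(5, 15): e=[-36,0,108] → .  [on edge]
    (5,7)@(11, 15): e=[0,60,12] → X  [on edge]
    (6,8)@(13, 17): e=[0,84,-12] → .  [on edge]
    (7,9)@(15, 19): e=[0,108,-36] → .  [on edge]
    (8,10)@(17, 21): e=[0,132,-60] → .  [on edge]
  covered (11 px):
    . . . . . . . . .
    . . . . . . . . .
    . . . X X . . . .
    . . . X X . . . .
    . . . X X . . . .
    . . . X X . . . .
    . . . . X X . . .
    . . . . . X . . .
    . . . . . . . . .
    . . . . . . . . .
    . . . . . . . . .
    . . . . . . . . .

Answer: 18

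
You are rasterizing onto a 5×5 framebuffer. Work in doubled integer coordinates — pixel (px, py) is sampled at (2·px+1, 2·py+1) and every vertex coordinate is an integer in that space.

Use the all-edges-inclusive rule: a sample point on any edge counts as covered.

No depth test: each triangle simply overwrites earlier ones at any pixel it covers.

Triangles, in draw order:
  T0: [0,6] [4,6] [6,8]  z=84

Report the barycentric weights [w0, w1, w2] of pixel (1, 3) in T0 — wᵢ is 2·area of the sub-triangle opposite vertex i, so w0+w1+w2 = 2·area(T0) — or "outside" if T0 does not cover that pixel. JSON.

T0:
  2·area = 8
  edge (0, 6)→(4, 6): d=(4,0) inclusive
  edge (4, 6)→(6, 8): d=(2,2) inclusive
  edge (6, 8)→(0, 6): d=(-6,-2) inclusive
    (0,1)@(1, 3): e=[-12,0,20] → ·  [on edge]
    (1,2)@(3, 5): e=[-4,0,12] → ·  [on edge]
    (1,3)@(3, 7): e=[4,4,0] → #  [on edge]
    (2,3)@(5, 7): e=[4,0,4] → #  [on edge]
    (3,3)@(7, 7): e=[4,-4,8] → ·
    (1,4)@(3, 9): e=[12,8,-12] → ·
    (2,4)@(5, 9): e=[12,4,-8] → ·
    (3,4)@(7, 9): e=[12,0,-4] → ·  [on edge]
    (4,4)@(9, 9): e=[12,-4,0] → ·  [on edge]
  covered (2 px):
    · · · · ·
    · · · · ·
    · · · · ·
    · # # · ·
    · · · · ·

Result: [4,0,4]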